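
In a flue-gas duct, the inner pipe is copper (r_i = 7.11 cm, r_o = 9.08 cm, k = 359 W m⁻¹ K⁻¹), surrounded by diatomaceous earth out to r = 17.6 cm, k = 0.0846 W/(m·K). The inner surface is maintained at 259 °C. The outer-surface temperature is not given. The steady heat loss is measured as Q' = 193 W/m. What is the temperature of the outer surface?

T_out = 18.7 °C

Series resistances:
  R'_copper = ln(0.0908/0.0711)/(2πk) = 0.2446/(2π·359) = 1.084×10^-4 m·K/W
  R'_diatomaceous earth = ln(0.176/0.0908)/(2πk) = 0.6618/(2π·0.0846) = 1.245 m·K/W
ΣR = 1.245 m·K/W
ΔT = Q'·ΣR = 193 × 1.245 = 240.3 K
Heat flows outward, so T_out = T_in − ΔT = 259 − 240.3 = 18.7 °C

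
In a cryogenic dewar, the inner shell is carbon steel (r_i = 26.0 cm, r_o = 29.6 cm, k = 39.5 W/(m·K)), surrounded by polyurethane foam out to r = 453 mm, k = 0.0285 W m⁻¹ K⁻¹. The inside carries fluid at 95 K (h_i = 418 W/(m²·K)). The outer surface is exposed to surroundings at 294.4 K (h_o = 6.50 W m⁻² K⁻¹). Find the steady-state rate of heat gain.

Series thermal resistances, inner to outer:
  R_conv,in = 1/(4πr²h) = 1/(4π·0.260²·418) = 0.002816 K/W
  R_carbon steel = (1/0.260 − 1/0.296)/(4πk) = 0.4678/(4π·39.5) = 9.424×10^-4 K/W
  R_polyurethane foam = (1/0.296 − 1/0.453)/(4πk) = 1.171/(4π·0.0285) = 3.269 K/W
  R_conv,out = 1/(4πr²h) = 1/(4π·0.453²·6.50) = 0.05966 K/W
ΣR = 0.002816 + 9.424×10^-4 + 3.269 + 0.05966 = 3.332 K/W
Q = ΔT/ΣR = (95 K − 294.4 K)/3.332 = -59.8 W
(Negative Q ⇒ heat flows inward; heat gain = 59.8 W.)

Q = 59.8 W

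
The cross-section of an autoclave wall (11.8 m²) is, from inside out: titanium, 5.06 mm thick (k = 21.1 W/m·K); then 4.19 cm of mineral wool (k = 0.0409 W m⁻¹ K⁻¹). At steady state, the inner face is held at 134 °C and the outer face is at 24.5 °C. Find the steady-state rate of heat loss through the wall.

Q = 1260 W

Series thermal resistances, inner to outer:
  R_titanium = L/(kA) = 0.00506/(21.1·11.8) = 2.032×10^-5 K/W
  R_mineral wool = L/(kA) = 0.0419/(0.0409·11.8) = 0.08682 K/W
ΣR = 2.032×10^-5 + 0.08682 = 0.08684 K/W
Q = ΔT/ΣR = (134 °C − 24.5 °C)/0.08684 = 1260 W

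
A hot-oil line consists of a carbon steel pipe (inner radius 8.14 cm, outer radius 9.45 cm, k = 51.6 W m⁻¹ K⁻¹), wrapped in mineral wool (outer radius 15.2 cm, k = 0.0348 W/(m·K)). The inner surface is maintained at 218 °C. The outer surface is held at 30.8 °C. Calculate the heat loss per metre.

Series thermal resistances, inner to outer:
  R'_carbon steel = ln(0.0945/0.0814)/(2πk) = 0.1492/(2π·51.6) = 4.603×10^-4 m·K/W
  R'_mineral wool = ln(0.152/0.0945)/(2πk) = 0.4753/(2π·0.0348) = 2.174 m·K/W
ΣR = 4.603×10^-4 + 2.174 = 2.174 m·K/W
Q' = ΔT/ΣR = (218 °C − 30.8 °C)/2.174 = 86.1 W/m

Q' = 86.1 W/m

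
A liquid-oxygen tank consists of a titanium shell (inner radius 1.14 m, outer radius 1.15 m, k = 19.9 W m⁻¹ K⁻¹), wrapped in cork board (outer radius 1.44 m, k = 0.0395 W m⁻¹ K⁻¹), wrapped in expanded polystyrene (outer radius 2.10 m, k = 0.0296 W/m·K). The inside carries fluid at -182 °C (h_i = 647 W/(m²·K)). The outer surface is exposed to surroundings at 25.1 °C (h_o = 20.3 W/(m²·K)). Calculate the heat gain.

Q = 220 W

Resistance network (inner→outer):
  R_conv,in = 1/(4πr²h) = 1/(4π·1.14²·647) = 9.464×10^-5 K/W
  R_titanium = (1/1.14 − 1/1.15)/(4πk) = 0.007628/(4π·19.9) = 3.050×10^-5 K/W
  R_cork board = (1/1.15 − 1/1.44)/(4πk) = 0.1751/(4π·0.0395) = 0.3528 K/W
  R_expanded polystyrene = (1/1.44 − 1/2.10)/(4πk) = 0.2183/(4π·0.0296) = 0.5868 K/W
  R_conv,out = 1/(4πr²h) = 1/(4π·2.10²·20.3) = 8.889×10^-4 K/W
ΣR = 9.464×10^-5 + 3.050×10^-5 + 0.3528 + 0.5868 + 8.889×10^-4 = 0.9406 K/W
Q = ΔT/ΣR = (-182 °C − 25.1 °C)/0.9406 = -220 W
(Negative Q ⇒ heat flows inward; heat gain = 220 W.)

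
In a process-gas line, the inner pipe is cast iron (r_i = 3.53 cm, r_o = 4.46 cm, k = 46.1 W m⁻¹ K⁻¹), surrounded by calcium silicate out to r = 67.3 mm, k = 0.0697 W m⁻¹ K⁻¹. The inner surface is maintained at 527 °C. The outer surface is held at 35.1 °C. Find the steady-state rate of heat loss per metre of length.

Resistance network (inner→outer):
  R'_cast iron = ln(0.0446/0.0353)/(2πk) = 0.2339/(2π·46.1) = 8.073×10^-4 m·K/W
  R'_calcium silicate = ln(0.0673/0.0446)/(2πk) = 0.4114/(2π·0.0697) = 0.9395 m·K/W
ΣR = 8.073×10^-4 + 0.9395 = 0.9403 m·K/W
Q' = ΔT/ΣR = (527 °C − 35.1 °C)/0.9403 = 523 W/m

Q' = 523 W/m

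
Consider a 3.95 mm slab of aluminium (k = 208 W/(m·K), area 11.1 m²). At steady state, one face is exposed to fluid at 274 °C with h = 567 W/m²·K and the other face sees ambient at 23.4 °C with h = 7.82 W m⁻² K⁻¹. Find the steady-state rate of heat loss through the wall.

Series thermal resistances, inner to outer:
  R_conv,in = 1/(hA) = 1/(567·11.1) = 1.589×10^-4 K/W
  R_aluminium = L/(kA) = 0.00395/(208·11.1) = 1.711×10^-6 K/W
  R_conv,out = 1/(hA) = 1/(7.82·11.1) = 0.01152 K/W
ΣR = 1.589×10^-4 + 1.711×10^-6 + 0.01152 = 0.01168 K/W
Q = ΔT/ΣR = (274 °C − 23.4 °C)/0.01168 = 21500 W

Q = 21500 W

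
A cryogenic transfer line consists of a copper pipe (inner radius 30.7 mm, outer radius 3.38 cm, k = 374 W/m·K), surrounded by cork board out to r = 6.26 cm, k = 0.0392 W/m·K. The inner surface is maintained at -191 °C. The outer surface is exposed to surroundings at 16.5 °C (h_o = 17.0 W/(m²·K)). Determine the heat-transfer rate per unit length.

Series thermal resistances, inner to outer:
  R'_copper = ln(0.0338/0.0307)/(2πk) = 0.09620/(2π·374) = 4.094×10^-5 m·K/W
  R'_cork board = ln(0.0626/0.0338)/(2πk) = 0.6163/(2π·0.0392) = 2.502 m·K/W
  R'_conv,out = 1/(2πr h) = 1/(2π·0.0626·17.0) = 0.1496 m·K/W
ΣR = 4.094×10^-5 + 2.502 + 0.1496 = 2.652 m·K/W
Q' = ΔT/ΣR = (-191 °C − 16.5 °C)/2.652 = -78.2 W/m
(Negative Q' ⇒ heat flows inward; heat gain = 78.2 W/m.)

Q' = 78.2 W/m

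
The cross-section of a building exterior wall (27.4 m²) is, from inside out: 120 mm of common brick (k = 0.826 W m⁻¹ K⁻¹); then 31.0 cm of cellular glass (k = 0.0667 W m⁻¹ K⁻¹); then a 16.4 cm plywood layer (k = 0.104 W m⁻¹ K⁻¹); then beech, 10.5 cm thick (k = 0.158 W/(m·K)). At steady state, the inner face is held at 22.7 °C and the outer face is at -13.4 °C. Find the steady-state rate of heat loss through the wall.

Q = 141 W

Resistance network (inner→outer):
  R_common brick = L/(kA) = 0.120/(0.826·27.4) = 0.005302 K/W
  R_cellular glass = L/(kA) = 0.310/(0.0667·27.4) = 0.1696 K/W
  R_plywood = L/(kA) = 0.164/(0.104·27.4) = 0.05755 K/W
  R_beech = L/(kA) = 0.105/(0.158·27.4) = 0.02425 K/W
ΣR = 0.005302 + 0.1696 + 0.05755 + 0.02425 = 0.2567 K/W
Q = ΔT/ΣR = (22.7 °C − -13.4 °C)/0.2567 = 141 W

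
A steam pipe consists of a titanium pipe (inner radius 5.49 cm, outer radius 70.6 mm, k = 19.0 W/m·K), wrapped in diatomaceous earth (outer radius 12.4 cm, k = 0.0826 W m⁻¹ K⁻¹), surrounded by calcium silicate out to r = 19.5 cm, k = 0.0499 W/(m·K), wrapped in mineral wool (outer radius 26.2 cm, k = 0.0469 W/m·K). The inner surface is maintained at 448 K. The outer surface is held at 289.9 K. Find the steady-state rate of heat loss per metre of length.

Series thermal resistances, inner to outer:
  R'_titanium = ln(0.0706/0.0549)/(2πk) = 0.2515/(2π·19.0) = 0.002107 m·K/W
  R'_diatomaceous earth = ln(0.124/0.0706)/(2πk) = 0.5633/(2π·0.0826) = 1.085 m·K/W
  R'_calcium silicate = ln(0.195/0.124)/(2πk) = 0.4527/(2π·0.0499) = 1.444 m·K/W
  R'_mineral wool = ln(0.262/0.195)/(2πk) = 0.2953/(2π·0.0469) = 1.002 m·K/W
ΣR = 0.002107 + 1.085 + 1.444 + 1.002 = 3.533 m·K/W
Q' = ΔT/ΣR = (448 K − 289.9 K)/3.533 = 44.7 W/m

Q' = 44.7 W/m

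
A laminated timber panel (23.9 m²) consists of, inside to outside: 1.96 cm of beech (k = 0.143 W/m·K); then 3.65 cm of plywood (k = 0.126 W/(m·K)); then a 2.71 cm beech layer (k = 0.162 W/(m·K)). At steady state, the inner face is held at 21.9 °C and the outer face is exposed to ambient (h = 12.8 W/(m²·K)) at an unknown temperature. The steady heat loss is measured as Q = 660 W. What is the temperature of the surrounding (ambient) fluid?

Sum the resistances:
  R_beech = L/(kA) = 0.0196/(0.143·23.9) = 0.005735 K/W
  R_plywood = L/(kA) = 0.0365/(0.126·23.9) = 0.01212 K/W
  R_beech = L/(kA) = 0.0271/(0.162·23.9) = 0.006999 K/W
  R_conv,out = 1/(hA) = 1/(12.8·23.9) = 0.003269 K/W
ΣR = 0.02812 K/W
ΔT = Q·ΣR = 660 × 0.02812 = 18.56 K
Heat flows outward, so T_out = T_in − ΔT = 21.9 − 18.56 = 3.34 °C

T_out = 3.34 °C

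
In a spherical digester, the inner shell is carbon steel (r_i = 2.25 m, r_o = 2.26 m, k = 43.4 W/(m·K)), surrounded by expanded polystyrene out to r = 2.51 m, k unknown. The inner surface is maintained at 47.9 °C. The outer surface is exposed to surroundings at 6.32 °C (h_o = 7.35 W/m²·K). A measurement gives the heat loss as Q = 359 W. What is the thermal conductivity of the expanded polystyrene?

ΣR = ΔT/Q = |47.9 − 6.32|/359 = 0.1158 K/W
Known resistances:
  R_carbon steel = (1/2.25 − 1/2.26)/(4πk) = 0.001967/(4π·43.4) = 3.606×10^-6 K/W
  R_conv,out = 1/(4πr²h) = 1/(4π·2.51²·7.35) = 0.001719 K/W
R_expanded polystyrene = ΣR − ΣR_known = 0.1158 − 0.001723 = 0.1141 K/W
(1/r₁−1/r₂)/(4πk) = 0.1141 ⇒ k = 0.04407/(4π·0.1141) = 0.0307 W/m·K

k = 0.0307 W/m·K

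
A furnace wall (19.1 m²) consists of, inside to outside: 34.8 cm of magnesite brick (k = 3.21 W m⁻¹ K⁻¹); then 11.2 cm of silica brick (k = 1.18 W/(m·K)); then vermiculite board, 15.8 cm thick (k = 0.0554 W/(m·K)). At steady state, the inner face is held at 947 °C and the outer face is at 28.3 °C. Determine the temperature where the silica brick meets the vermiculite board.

Resistance network (inner→outer):
  R_magnesite brick = L/(kA) = 0.348/(3.21·19.1) = 0.005676 K/W
  R_silica brick = L/(kA) = 0.112/(1.18·19.1) = 0.004969 K/W
  R_vermiculite board = L/(kA) = 0.158/(0.0554·19.1) = 0.1493 K/W
ΣR = 0.005676 + 0.004969 + 0.1493 = 0.1599 K/W
Q = ΔT/ΣR = (947 °C − 28.3 °C)/0.1599 = 5745 W
From the inner boundary to the silica brick/vermiculite board interface, ΣR_partial = 0.01064 K/W.
T_interface = T_in − Q·ΣR_partial = 947 °C − (5745)(0.01064) = 886 °C

T = 886 °C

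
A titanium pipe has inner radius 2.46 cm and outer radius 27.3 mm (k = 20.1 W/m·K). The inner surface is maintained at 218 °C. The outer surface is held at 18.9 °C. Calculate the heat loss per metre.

Q' = 2.41×10^5 W/m

Q' = 2πk·ΔT/ln(r₂/r₁) = 2π × 20.1 × 199.1 / ln(0.0273/0.0246) = 2.41×10^5 W/m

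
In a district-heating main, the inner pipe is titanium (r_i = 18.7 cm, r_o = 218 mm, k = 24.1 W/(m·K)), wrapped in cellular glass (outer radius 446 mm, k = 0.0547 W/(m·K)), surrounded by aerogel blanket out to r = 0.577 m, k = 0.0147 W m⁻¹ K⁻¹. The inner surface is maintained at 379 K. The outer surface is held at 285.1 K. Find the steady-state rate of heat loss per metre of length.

Q' = 19.3 W/m

Resistance network (inner→outer):
  R'_titanium = ln(0.218/0.187)/(2πk) = 0.1534/(2π·24.1) = 0.001013 m·K/W
  R'_cellular glass = ln(0.446/0.218)/(2πk) = 0.7158/(2π·0.0547) = 2.083 m·K/W
  R'_aerogel blanket = ln(0.577/0.446)/(2πk) = 0.2575/(2π·0.0147) = 2.788 m·K/W
ΣR = 0.001013 + 2.083 + 2.788 = 4.872 m·K/W
Q' = ΔT/ΣR = (379 K − 285.1 K)/4.872 = 19.3 W/m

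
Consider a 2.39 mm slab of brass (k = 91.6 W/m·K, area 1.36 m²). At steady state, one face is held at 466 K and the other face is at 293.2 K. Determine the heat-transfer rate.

Q = 9.01×10^6 W

Q = kA·ΔT/L = 91.6 × 1.36 × |466 K − 293.2 K| / 0.00239 = 9.01×10^6 W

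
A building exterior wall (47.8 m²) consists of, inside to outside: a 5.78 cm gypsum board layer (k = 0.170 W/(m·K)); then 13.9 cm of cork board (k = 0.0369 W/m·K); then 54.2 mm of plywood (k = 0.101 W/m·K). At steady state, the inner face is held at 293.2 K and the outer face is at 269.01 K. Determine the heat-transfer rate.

Q = 249 W

Series thermal resistances, inner to outer:
  R_gypsum board = L/(kA) = 0.0578/(0.170·47.8) = 0.007113 K/W
  R_cork board = L/(kA) = 0.139/(0.0369·47.8) = 0.07881 K/W
  R_plywood = L/(kA) = 0.0542/(0.101·47.8) = 0.01123 K/W
ΣR = 0.007113 + 0.07881 + 0.01123 = 0.09715 K/W
Q = ΔT/ΣR = (293.2 K − 269.01 K)/0.09715 = 249 W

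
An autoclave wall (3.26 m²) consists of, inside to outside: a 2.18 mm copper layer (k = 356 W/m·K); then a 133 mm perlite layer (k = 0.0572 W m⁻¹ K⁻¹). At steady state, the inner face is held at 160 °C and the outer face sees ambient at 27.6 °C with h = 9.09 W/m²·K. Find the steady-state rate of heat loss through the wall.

Series thermal resistances, inner to outer:
  R_copper = L/(kA) = 0.00218/(356·3.26) = 1.878×10^-6 K/W
  R_perlite = L/(kA) = 0.133/(0.0572·3.26) = 0.7132 K/W
  R_conv,out = 1/(hA) = 1/(9.09·3.26) = 0.03375 K/W
ΣR = 1.878×10^-6 + 0.7132 + 0.03375 = 0.7470 K/W
Q = ΔT/ΣR = (160 °C − 27.6 °C)/0.7470 = 177 W

Q = 177 W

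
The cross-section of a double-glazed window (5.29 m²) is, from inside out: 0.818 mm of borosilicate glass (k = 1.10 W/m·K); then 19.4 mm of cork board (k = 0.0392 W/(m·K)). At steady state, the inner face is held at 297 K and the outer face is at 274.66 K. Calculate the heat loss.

Q = 238 W

Series thermal resistances, inner to outer:
  R_borosilicate glass = L/(kA) = 8.18×10^-4/(1.10·5.29) = 1.406×10^-4 K/W
  R_cork board = L/(kA) = 0.0194/(0.0392·5.29) = 0.09355 K/W
ΣR = 1.406×10^-4 + 0.09355 = 0.09369 K/W
Q = ΔT/ΣR = (297 K − 274.66 K)/0.09369 = 238 W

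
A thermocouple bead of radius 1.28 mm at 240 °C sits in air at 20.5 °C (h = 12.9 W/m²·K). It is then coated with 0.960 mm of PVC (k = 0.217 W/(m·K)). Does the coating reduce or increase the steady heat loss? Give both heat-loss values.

increases: 0.0583 → 0.162 W

Critical radius for a sphere: r_cr = 2k/h = 0.0336 m = 3.36 cm.
Outer radius after coating: r₂ = 0.00128 + 9.60×10^-4 = 0.002240 m.
Since r₁ < r_cr and r₂ ≤ r_cr, the coating moves toward the maximum at r_cr — heat loss rises.
Bare: R = 1/(4πr₁²h) = 3765 K/W; Q = 219.5/3765 = 0.0583 W.
Coated: R = R_cond + R_conv = 1352 K/W; Q = 219.5/1352 = 0.162 W.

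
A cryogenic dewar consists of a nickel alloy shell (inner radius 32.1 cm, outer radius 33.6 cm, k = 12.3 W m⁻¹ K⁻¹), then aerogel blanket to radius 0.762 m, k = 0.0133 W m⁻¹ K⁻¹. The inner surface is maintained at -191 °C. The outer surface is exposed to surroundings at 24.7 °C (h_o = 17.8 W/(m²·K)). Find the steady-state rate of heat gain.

Series thermal resistances, inner to outer:
  R_nickel alloy = (1/0.321 − 1/0.336)/(4πk) = 0.1391/(4π·12.3) = 8.998×10^-4 K/W
  R_aerogel blanket = (1/0.336 − 1/0.762)/(4πk) = 1.664/(4π·0.0133) = 9.955 K/W
  R_conv,out = 1/(4πr²h) = 1/(4π·0.762²·17.8) = 0.007699 K/W
ΣR = 8.998×10^-4 + 9.955 + 0.007699 = 9.964 K/W
Q = ΔT/ΣR = (-191 °C − 24.7 °C)/9.964 = -21.6 W
(Negative Q ⇒ heat flows inward; heat gain = 21.6 W.)

Q = 21.6 W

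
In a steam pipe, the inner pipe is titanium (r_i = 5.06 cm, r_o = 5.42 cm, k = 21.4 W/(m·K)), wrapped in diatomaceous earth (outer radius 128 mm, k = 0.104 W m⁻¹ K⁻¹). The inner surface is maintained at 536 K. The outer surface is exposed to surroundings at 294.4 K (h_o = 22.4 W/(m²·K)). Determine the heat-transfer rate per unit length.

Q' = 176 W/m

Resistance network (inner→outer):
  R'_titanium = ln(0.0542/0.0506)/(2πk) = 0.06873/(2π·21.4) = 5.112×10^-4 m·K/W
  R'_diatomaceous earth = ln(0.128/0.0542)/(2πk) = 0.8593/(2π·0.104) = 1.315 m·K/W
  R'_conv,out = 1/(2πr h) = 1/(2π·0.128·22.4) = 0.05551 m·K/W
ΣR = 5.112×10^-4 + 1.315 + 0.05551 = 1.371 m·K/W
Q' = ΔT/ΣR = (536 K − 294.4 K)/1.371 = 176 W/m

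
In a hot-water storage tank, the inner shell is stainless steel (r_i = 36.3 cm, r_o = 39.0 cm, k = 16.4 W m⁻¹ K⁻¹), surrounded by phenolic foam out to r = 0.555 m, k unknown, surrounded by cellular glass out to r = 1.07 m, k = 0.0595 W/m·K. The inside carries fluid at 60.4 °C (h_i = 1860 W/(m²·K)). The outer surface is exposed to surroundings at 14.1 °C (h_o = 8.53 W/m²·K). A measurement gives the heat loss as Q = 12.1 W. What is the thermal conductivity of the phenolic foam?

k = 0.0228 W/m·K

ΣR = ΔT/Q = |60.4 − 14.1|/12.1 = 3.826 K/W
Known resistances:
  R_conv,in = 1/(4πr²h) = 1/(4π·0.363²·1860) = 3.247×10^-4 K/W
  R_stainless steel = (1/0.363 − 1/0.390)/(4πk) = 0.1907/(4π·16.4) = 9.254×10^-4 K/W
  R_cellular glass = (1/0.555 − 1/1.07)/(4πk) = 0.8672/(4π·0.0595) = 1.160 K/W
  R_conv,out = 1/(4πr²h) = 1/(4π·1.07²·8.53) = 0.008148 K/W
R_phenolic foam = ΣR − ΣR_known = 3.826 − 1.169 = 2.657 K/W
(1/r₁−1/r₂)/(4πk) = 2.657 ⇒ k = 0.7623/(4π·2.657) = 0.0228 W/m·K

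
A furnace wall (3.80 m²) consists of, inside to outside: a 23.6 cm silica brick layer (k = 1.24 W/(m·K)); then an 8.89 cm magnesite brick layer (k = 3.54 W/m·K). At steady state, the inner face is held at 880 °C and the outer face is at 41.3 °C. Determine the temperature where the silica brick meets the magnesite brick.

T = 139 °C

Resistance network (inner→outer):
  R_silica brick = L/(kA) = 0.236/(1.24·3.80) = 0.05008 K/W
  R_magnesite brick = L/(kA) = 0.0889/(3.54·3.80) = 0.006609 K/W
ΣR = 0.05008 + 0.006609 = 0.05669 K/W
Q = ΔT/ΣR = (880 °C − 41.3 °C)/0.05669 = 14790 W
From the inner boundary to the silica brick/magnesite brick interface, ΣR_partial = 0.05008 K/W.
T_interface = T_in − Q·ΣR_partial = 880 °C − (14790)(0.05008) = 139 °C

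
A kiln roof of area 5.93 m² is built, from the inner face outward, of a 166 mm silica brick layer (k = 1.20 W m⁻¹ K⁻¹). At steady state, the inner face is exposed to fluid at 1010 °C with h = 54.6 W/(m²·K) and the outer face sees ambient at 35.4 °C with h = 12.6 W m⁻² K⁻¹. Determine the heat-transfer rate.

Treat each layer as a resistance in series:
  R_conv,in = 1/(hA) = 1/(54.6·5.93) = 0.003089 K/W
  R_silica brick = L/(kA) = 0.166/(1.20·5.93) = 0.02333 K/W
  R_conv,out = 1/(hA) = 1/(12.6·5.93) = 0.01338 K/W
ΣR = 0.003089 + 0.02333 + 0.01338 = 0.03980 K/W
Q = ΔT/ΣR = (1010 °C − 35.4 °C)/0.03980 = 24500 W

Q = 24500 W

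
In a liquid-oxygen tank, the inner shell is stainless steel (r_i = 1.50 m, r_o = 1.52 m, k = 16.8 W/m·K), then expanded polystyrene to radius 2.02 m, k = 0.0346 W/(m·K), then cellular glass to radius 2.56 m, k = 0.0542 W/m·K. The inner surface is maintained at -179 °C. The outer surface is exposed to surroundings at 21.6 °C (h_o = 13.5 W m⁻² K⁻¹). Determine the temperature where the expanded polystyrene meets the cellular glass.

Series thermal resistances, inner to outer:
  R_stainless steel = (1/1.50 − 1/1.52)/(4πk) = 0.008772/(4π·16.8) = 4.155×10^-5 K/W
  R_expanded polystyrene = (1/1.52 − 1/2.02)/(4πk) = 0.1628/(4π·0.0346) = 0.3745 K/W
  R_cellular glass = (1/2.02 − 1/2.56)/(4πk) = 0.1044/(4π·0.0542) = 0.1533 K/W
  R_conv,out = 1/(4πr²h) = 1/(4π·2.56²·13.5) = 8.994×10^-4 K/W
ΣR = 4.155×10^-5 + 0.3745 + 0.1533 + 8.994×10^-4 = 0.5287 K/W
Q = ΔT/ΣR = (-179 °C − 21.6 °C)/0.5287 = -379.4 W
From the inner boundary to the expanded polystyrene/cellular glass interface, ΣR_partial = 0.3745 K/W.
T_interface = T_in − Q·ΣR_partial = -179 °C − (-379.4)(0.3745) = -36.9 °C

T = -36.9 °C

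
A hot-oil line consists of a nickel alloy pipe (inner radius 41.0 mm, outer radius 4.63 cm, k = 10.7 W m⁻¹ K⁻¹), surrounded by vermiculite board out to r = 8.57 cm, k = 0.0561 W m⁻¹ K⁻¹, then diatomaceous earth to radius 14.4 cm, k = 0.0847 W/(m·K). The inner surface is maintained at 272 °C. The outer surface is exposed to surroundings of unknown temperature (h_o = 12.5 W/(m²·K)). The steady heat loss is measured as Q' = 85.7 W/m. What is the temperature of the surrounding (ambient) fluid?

T_out = 31.0 °C

Series resistances:
  R'_nickel alloy = ln(0.0463/0.0410)/(2πk) = 0.1216/(2π·10.7) = 0.001808 m·K/W
  R'_vermiculite board = ln(0.0857/0.0463)/(2πk) = 0.6157/(2π·0.0561) = 1.747 m·K/W
  R'_diatomaceous earth = ln(0.144/0.0857)/(2πk) = 0.5190/(2π·0.0847) = 0.9751 m·K/W
  R'_conv,out = 1/(2πr h) = 1/(2π·0.144·12.5) = 0.08842 m·K/W
ΣR = 2.812 m·K/W
ΔT = Q'·ΣR = 85.7 × 2.812 = 241.0 K
Heat flows outward, so T_out = T_in − ΔT = 272 − 241.0 = 31.0 °C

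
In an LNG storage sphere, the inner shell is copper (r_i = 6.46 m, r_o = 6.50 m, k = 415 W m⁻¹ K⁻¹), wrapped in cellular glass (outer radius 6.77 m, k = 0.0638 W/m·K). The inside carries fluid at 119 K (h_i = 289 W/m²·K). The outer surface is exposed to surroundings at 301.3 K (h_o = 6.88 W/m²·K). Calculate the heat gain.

Series thermal resistances, inner to outer:
  R_conv,in = 1/(4πr²h) = 1/(4π·6.46²·289) = 6.598×10^-6 K/W
  R_copper = (1/6.46 − 1/6.50)/(4πk) = 9.526×10^-4/(4π·415) = 1.827×10^-7 K/W
  R_cellular glass = (1/6.50 − 1/6.77)/(4πk) = 0.006136/(4π·0.0638) = 0.007653 K/W
  R_conv,out = 1/(4πr²h) = 1/(4π·6.77²·6.88) = 2.524×10^-4 K/W
ΣR = 6.598×10^-6 + 1.827×10^-7 + 0.007653 + 2.524×10^-4 = 0.007912 K/W
Q = ΔT/ΣR = (119 K − 301.3 K)/0.007912 = -23000 W
(Negative Q ⇒ heat flows inward; heat gain = 23000 W.)

Q = 23000 W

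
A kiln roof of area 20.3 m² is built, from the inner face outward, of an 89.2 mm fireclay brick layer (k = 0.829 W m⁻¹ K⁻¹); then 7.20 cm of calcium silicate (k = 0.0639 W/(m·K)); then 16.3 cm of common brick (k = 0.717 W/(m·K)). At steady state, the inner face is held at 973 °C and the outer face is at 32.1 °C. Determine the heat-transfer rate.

Q = 13.1 kW

Series thermal resistances, inner to outer:
  R_fireclay brick = L/(kA) = 0.0892/(0.829·20.3) = 0.005300 K/W
  R_calcium silicate = L/(kA) = 0.0720/(0.0639·20.3) = 0.05551 K/W
  R_common brick = L/(kA) = 0.163/(0.717·20.3) = 0.01120 K/W
ΣR = 0.005300 + 0.05551 + 0.01120 = 0.07201 K/W
Q = ΔT/ΣR = (973 °C − 32.1 °C)/0.07201 = 13100 W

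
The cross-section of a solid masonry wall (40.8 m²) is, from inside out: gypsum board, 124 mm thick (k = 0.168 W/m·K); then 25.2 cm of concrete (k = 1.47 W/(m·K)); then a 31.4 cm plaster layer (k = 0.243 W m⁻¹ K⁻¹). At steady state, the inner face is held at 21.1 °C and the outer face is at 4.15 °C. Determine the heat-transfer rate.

Q = 314 W

Treat each layer as a resistance in series:
  R_gypsum board = L/(kA) = 0.124/(0.168·40.8) = 0.01809 K/W
  R_concrete = L/(kA) = 0.252/(1.47·40.8) = 0.004202 K/W
  R_plaster = L/(kA) = 0.314/(0.243·40.8) = 0.03167 K/W
ΣR = 0.01809 + 0.004202 + 0.03167 = 0.05396 K/W
Q = ΔT/ΣR = (21.1 °C − 4.15 °C)/0.05396 = 314 W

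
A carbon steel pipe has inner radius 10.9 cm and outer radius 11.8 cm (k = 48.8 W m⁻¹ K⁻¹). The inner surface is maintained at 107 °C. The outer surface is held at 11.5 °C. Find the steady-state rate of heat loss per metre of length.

Q' = 369 kW/m

Q' = 2πk·ΔT/ln(r₂/r₁) = 2π × 48.8 × 95.5 / ln(0.118/0.109) = 3.69×10^5 W/m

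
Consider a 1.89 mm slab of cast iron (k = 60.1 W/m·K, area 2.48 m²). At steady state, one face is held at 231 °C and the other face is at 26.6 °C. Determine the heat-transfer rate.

Q = 1.61×10^7 W

Q = kA·ΔT/L = 60.1 × 2.48 × |231 °C − 26.6 °C| / 0.00189 = 1.61×10^7 W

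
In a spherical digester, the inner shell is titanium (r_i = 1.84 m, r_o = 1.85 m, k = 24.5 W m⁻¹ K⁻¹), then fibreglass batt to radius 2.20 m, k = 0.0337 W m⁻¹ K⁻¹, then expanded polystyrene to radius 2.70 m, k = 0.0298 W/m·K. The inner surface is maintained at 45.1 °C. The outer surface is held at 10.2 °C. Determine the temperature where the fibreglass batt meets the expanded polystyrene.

Treat each layer as a resistance in series:
  R_titanium = (1/1.84 − 1/1.85)/(4πk) = 0.002938/(4π·24.5) = 9.542×10^-6 K/W
  R_fibreglass batt = (1/1.85 − 1/2.20)/(4πk) = 0.08600/(4π·0.0337) = 0.2031 K/W
  R_expanded polystyrene = (1/2.20 − 1/2.70)/(4πk) = 0.08418/(4π·0.0298) = 0.2248 K/W
ΣR = 9.542×10^-6 + 0.2031 + 0.2248 = 0.4279 K/W
Q = ΔT/ΣR = (45.1 °C − 10.2 °C)/0.4279 = 81.56 W
From the inner boundary to the fibreglass batt/expanded polystyrene interface, ΣR_partial = 0.2031 K/W.
T_interface = T_in − Q·ΣR_partial = 45.1 °C − (81.56)(0.2031) = 28.5 °C

T = 28.5 °C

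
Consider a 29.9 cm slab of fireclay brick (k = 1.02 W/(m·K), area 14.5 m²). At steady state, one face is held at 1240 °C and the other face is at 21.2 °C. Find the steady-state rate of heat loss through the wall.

Q = 60.3 kW

Q = kA·ΔT/L = 1.02 × 14.5 × |1240 °C − 21.2 °C| / 0.299 = 60300 W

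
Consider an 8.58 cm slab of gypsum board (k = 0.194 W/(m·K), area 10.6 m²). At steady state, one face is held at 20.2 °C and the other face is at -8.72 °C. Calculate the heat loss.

Q = kA·ΔT/L = 0.194 × 10.6 × |20.2 °C − -8.72 °C| / 0.0858 = 693 W

Q = 693 W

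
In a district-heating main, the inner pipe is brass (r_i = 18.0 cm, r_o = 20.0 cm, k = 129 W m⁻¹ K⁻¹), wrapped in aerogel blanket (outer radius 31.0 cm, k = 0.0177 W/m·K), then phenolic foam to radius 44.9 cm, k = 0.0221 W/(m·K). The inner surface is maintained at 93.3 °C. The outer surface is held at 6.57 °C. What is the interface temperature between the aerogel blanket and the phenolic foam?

T = 41.6 °C

Resistance network (inner→outer):
  R'_brass = ln(0.200/0.180)/(2πk) = 0.1054/(2π·129) = 1.300×10^-4 m·K/W
  R'_aerogel blanket = ln(0.310/0.200)/(2πk) = 0.4383/(2π·0.0177) = 3.941 m·K/W
  R'_phenolic foam = ln(0.449/0.310)/(2πk) = 0.3705/(2π·0.0221) = 2.668 m·K/W
ΣR = 1.300×10^-4 + 3.941 + 2.668 = 6.609 m·K/W
Q' = ΔT/ΣR = (93.3 °C − 6.57 °C)/6.609 = 13.12 W/m
From the inner boundary to the aerogel blanket/phenolic foam interface, ΣR_partial = 3.941 m·K/W.
T_interface = T_in − Q'·ΣR_partial = 93.3 °C − (13.12)(3.941) = 41.6 °C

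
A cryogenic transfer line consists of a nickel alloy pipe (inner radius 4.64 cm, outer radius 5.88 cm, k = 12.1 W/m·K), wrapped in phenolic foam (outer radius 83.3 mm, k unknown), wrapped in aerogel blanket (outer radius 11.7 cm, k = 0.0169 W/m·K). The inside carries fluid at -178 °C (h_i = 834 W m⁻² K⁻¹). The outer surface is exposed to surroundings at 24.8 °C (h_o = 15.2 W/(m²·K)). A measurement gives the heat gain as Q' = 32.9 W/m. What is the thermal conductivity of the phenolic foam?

k = 0.0193 W/m·K

ΣR = ΔT/Q' = |-178 − 24.8|/32.9 = 6.164 m·K/W
Known resistances:
  R'_conv,in = 1/(2πr h) = 1/(2π·0.0464·834) = 0.004113 m·K/W
  R'_nickel alloy = ln(0.0588/0.0464)/(2πk) = 0.2368/(2π·12.1) = 0.003115 m·K/W
  R'_aerogel blanket = ln(0.117/0.0833)/(2πk) = 0.3397/(2π·0.0169) = 3.199 m·K/W
  R'_conv,out = 1/(2πr h) = 1/(2π·0.117·15.2) = 0.08949 m·K/W
R_phenolic foam = ΣR − ΣR_known = 6.164 − 3.296 = 2.868 m·K/W
ln(r₂/r₁)/(2πk) = 2.868 ⇒ k = 0.3483/(2π·2.868) = 0.0193 W/m·K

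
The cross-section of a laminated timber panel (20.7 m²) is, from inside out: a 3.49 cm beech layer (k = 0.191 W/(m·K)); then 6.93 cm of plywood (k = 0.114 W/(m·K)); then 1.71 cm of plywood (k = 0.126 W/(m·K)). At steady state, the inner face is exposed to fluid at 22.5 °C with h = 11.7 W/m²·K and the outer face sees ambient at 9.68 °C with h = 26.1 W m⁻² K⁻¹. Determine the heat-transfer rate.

Q = 253 W

Resistance network (inner→outer):
  R_conv,in = 1/(hA) = 1/(11.7·20.7) = 0.004129 K/W
  R_beech = L/(kA) = 0.0349/(0.191·20.7) = 0.008827 K/W
  R_plywood = L/(kA) = 0.0693/(0.114·20.7) = 0.02937 K/W
  R_plywood = L/(kA) = 0.0171/(0.126·20.7) = 0.006556 K/W
  R_conv,out = 1/(hA) = 1/(26.1·20.7) = 0.001851 K/W
ΣR = 0.004129 + 0.008827 + 0.02937 + 0.006556 + 0.001851 = 0.05073 K/W
Q = ΔT/ΣR = (22.5 °C − 9.68 °C)/0.05073 = 253 W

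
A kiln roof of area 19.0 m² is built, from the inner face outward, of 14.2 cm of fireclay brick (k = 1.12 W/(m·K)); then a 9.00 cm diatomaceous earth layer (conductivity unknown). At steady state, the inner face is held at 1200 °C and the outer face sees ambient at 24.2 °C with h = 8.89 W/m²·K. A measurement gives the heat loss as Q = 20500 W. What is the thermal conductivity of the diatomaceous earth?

k = 0.106 W/m·K

ΣR = ΔT/Q = |1200 − 24.2|/20500 = 0.05736 K/W
Known resistances:
  R_fireclay brick = L/(kA) = 0.142/(1.12·19.0) = 0.006673 K/W
  R_conv,out = 1/(hA) = 1/(8.89·19.0) = 0.005920 K/W
R_diatomaceous earth = ΣR − ΣR_known = 0.05736 − 0.01259 = 0.04477 K/W
L/(kA) = 0.04477 ⇒ k = 0.0900/(0.04477·19.0) = 0.106 W/m·K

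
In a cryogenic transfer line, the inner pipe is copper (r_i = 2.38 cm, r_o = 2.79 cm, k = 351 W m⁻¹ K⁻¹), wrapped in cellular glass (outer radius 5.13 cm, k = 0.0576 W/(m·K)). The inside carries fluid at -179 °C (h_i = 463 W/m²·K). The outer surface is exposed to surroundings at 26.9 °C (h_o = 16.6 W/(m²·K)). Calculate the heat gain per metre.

Series thermal resistances, inner to outer:
  R'_conv,in = 1/(2πr h) = 1/(2π·0.0238·463) = 0.01444 m·K/W
  R'_copper = ln(0.0279/0.0238)/(2πk) = 0.1589/(2π·351) = 7.207×10^-5 m·K/W
  R'_cellular glass = ln(0.0513/0.0279)/(2πk) = 0.6091/(2π·0.0576) = 1.683 m·K/W
  R'_conv,out = 1/(2πr h) = 1/(2π·0.0513·16.6) = 0.1869 m·K/W
ΣR = 0.01444 + 7.207×10^-5 + 1.683 + 0.1869 = 1.884 m·K/W
Q' = ΔT/ΣR = (-179 °C − 26.9 °C)/1.884 = -109 W/m
(Negative Q' ⇒ heat flows inward; heat gain = 109 W/m.)

Q' = 109 W/m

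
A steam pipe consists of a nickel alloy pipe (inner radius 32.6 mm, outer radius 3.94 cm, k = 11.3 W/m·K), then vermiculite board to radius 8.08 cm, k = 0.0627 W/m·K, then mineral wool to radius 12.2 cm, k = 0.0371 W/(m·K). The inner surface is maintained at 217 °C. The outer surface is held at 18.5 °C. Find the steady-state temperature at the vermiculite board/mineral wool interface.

T = 116 °C

Resistance network (inner→outer):
  R'_nickel alloy = ln(0.0394/0.0326)/(2πk) = 0.1895/(2π·11.3) = 0.002668 m·K/W
  R'_vermiculite board = ln(0.0808/0.0394)/(2πk) = 0.7182/(2π·0.0627) = 1.823 m·K/W
  R'_mineral wool = ln(0.122/0.0808)/(2πk) = 0.4120/(2π·0.0371) = 1.768 m·K/W
ΣR = 0.002668 + 1.823 + 1.768 = 3.594 m·K/W
Q' = ΔT/ΣR = (217 °C − 18.5 °C)/3.594 = 55.23 W/m
From the inner boundary to the vermiculite board/mineral wool interface, ΣR_partial = 1.826 m·K/W.
T_interface = T_in − Q'·ΣR_partial = 217 °C − (55.23)(1.826) = 116 °C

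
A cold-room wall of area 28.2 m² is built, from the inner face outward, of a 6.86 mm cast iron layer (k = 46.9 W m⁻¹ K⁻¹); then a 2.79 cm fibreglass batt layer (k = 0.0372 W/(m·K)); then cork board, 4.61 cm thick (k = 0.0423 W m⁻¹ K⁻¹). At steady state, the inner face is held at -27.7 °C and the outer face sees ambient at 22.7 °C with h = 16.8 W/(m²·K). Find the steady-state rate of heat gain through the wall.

Q = 748 W

Treat each layer as a resistance in series:
  R_cast iron = L/(kA) = 0.00686/(46.9·28.2) = 5.187×10^-6 K/W
  R_fibreglass batt = L/(kA) = 0.0279/(0.0372·28.2) = 0.02660 K/W
  R_cork board = L/(kA) = 0.0461/(0.0423·28.2) = 0.03865 K/W
  R_conv,out = 1/(hA) = 1/(16.8·28.2) = 0.002111 K/W
ΣR = 5.187×10^-6 + 0.02660 + 0.03865 + 0.002111 = 0.06737 K/W
Q = ΔT/ΣR = (-27.7 °C − 22.7 °C)/0.06737 = -748 W
(Negative Q ⇒ heat flows inward; heat gain = 748 W.)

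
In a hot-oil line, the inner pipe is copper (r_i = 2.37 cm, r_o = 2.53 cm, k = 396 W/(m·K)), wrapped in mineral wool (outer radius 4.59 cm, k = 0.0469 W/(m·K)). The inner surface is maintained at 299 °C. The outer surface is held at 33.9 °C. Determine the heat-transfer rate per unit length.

Q' = 131 W/m

Resistance network (inner→outer):
  R'_copper = ln(0.0253/0.0237)/(2πk) = 0.06533/(2π·396) = 2.626×10^-5 m·K/W
  R'_mineral wool = ln(0.0459/0.0253)/(2πk) = 0.5957/(2π·0.0469) = 2.021 m·K/W
ΣR = 2.626×10^-5 + 2.021 = 2.021 m·K/W
Q' = ΔT/ΣR = (299 °C − 33.9 °C)/2.021 = 131 W/m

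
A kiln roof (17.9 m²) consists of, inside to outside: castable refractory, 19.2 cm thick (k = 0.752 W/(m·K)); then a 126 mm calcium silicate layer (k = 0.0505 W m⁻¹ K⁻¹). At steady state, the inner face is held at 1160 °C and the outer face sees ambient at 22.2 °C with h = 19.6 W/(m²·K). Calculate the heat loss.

Q = 7270 W

Resistance network (inner→outer):
  R_castable refractory = L/(kA) = 0.192/(0.752·17.9) = 0.01426 K/W
  R_calcium silicate = L/(kA) = 0.126/(0.0505·17.9) = 0.1394 K/W
  R_conv,out = 1/(hA) = 1/(19.6·17.9) = 0.002850 K/W
ΣR = 0.01426 + 0.1394 + 0.002850 = 0.1565 K/W
Q = ΔT/ΣR = (1160 °C − 22.2 °C)/0.1565 = 7270 W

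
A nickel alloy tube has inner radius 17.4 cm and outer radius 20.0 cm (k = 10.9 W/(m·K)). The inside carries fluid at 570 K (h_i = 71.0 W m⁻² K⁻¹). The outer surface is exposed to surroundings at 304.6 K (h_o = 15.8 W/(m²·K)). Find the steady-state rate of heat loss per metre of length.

Q' = 4.07 kW/m

Resistance network (inner→outer):
  R'_conv,in = 1/(2πr h) = 1/(2π·0.174·71.0) = 0.01288 m·K/W
  R'_nickel alloy = ln(0.200/0.174)/(2πk) = 0.1393/(2π·10.9) = 0.002033 m·K/W
  R'_conv,out = 1/(2πr h) = 1/(2π·0.200·15.8) = 0.05037 m·K/W
ΣR = 0.01288 + 0.002033 + 0.05037 = 0.06528 m·K/W
Q' = ΔT/ΣR = (570 K − 304.6 K)/0.06528 = 4070 W/m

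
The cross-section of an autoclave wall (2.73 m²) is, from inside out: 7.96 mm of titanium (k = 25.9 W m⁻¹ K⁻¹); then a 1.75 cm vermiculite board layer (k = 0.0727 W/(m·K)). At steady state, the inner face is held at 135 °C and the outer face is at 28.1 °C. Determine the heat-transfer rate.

Series thermal resistances, inner to outer:
  R_titanium = L/(kA) = 0.00796/(25.9·2.73) = 1.126×10^-4 K/W
  R_vermiculite board = L/(kA) = 0.0175/(0.0727·2.73) = 0.08817 K/W
ΣR = 1.126×10^-4 + 0.08817 = 0.08828 K/W
Q = ΔT/ΣR = (135 °C − 28.1 °C)/0.08828 = 1210 W

Q = 1210 W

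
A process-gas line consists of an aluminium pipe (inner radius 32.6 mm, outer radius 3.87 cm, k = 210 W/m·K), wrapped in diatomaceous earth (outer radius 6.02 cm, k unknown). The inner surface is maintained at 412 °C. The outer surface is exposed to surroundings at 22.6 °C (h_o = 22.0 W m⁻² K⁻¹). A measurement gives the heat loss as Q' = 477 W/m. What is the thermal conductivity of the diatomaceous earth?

k = 0.101 W/m·K

ΣR = ΔT/Q' = |412 − 22.6|/477 = 0.8164 m·K/W
Known resistances:
  R'_aluminium = ln(0.0387/0.0326)/(2πk) = 0.1715/(2π·210) = 1.300×10^-4 m·K/W
  R'_conv,out = 1/(2πr h) = 1/(2π·0.0602·22.0) = 0.1202 m·K/W
R_diatomaceous earth = ΣR − ΣR_known = 0.8164 − 0.1203 = 0.6961 m·K/W
ln(r₂/r₁)/(2πk) = 0.6961 ⇒ k = 0.4418/(2π·0.6961) = 0.101 W/m·K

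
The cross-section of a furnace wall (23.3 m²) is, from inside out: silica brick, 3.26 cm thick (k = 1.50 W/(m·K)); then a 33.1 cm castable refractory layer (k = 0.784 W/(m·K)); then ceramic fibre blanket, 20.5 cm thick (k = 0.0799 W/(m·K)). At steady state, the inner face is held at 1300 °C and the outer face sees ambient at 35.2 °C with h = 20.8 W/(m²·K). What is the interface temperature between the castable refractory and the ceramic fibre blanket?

Series thermal resistances, inner to outer:
  R_silica brick = L/(kA) = 0.0326/(1.50·23.3) = 9.328×10^-4 K/W
  R_castable refractory = L/(kA) = 0.331/(0.784·23.3) = 0.01812 K/W
  R_ceramic fibre blanket = L/(kA) = 0.205/(0.0799·23.3) = 0.1101 K/W
  R_conv,out = 1/(hA) = 1/(20.8·23.3) = 0.002063 K/W
ΣR = 9.328×10^-4 + 0.01812 + 0.1101 + 0.002063 = 0.1312 K/W
Q = ΔT/ΣR = (1300 °C − 35.2 °C)/0.1312 = 9640 W
From the inner boundary to the castable refractory/ceramic fibre blanket interface, ΣR_partial = 0.01905 K/W.
T_interface = T_in − Q·ΣR_partial = 1300 °C − (9640)(0.01905) = 1116 °C

T = 1116 °C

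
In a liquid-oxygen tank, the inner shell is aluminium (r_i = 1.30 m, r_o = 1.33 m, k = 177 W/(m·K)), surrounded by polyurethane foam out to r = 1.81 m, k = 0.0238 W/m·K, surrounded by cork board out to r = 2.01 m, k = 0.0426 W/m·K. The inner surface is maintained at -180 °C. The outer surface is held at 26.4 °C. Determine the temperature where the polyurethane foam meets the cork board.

Series thermal resistances, inner to outer:
  R_aluminium = (1/1.30 − 1/1.33)/(4πk) = 0.01735/(4π·177) = 7.801×10^-6 K/W
  R_polyurethane foam = (1/1.33 − 1/1.81)/(4πk) = 0.1994/(4π·0.0238) = 0.6667 K/W
  R_cork board = (1/1.81 − 1/2.01)/(4πk) = 0.05497/(4π·0.0426) = 0.1027 K/W
ΣR = 7.801×10^-6 + 0.6667 + 0.1027 = 0.7694 K/W
Q = ΔT/ΣR = (-180 °C − 26.4 °C)/0.7694 = -268.3 W
From the inner boundary to the polyurethane foam/cork board interface, ΣR_partial = 0.6667 K/W.
T_interface = T_in − Q·ΣR_partial = -180 °C − (-268.3)(0.6667) = -1.1 °C

T = -1.1 °C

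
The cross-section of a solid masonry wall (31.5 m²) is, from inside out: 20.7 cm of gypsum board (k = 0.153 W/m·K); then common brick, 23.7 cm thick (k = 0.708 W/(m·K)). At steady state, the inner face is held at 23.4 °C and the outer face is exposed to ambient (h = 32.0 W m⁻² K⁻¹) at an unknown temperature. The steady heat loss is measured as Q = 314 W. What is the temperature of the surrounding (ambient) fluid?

Sum the resistances:
  R_gypsum board = L/(kA) = 0.207/(0.153·31.5) = 0.04295 K/W
  R_common brick = L/(kA) = 0.237/(0.708·31.5) = 0.01063 K/W
  R_conv,out = 1/(hA) = 1/(32.0·31.5) = 9.921×10^-4 K/W
ΣR = 0.05457 K/W
ΔT = Q·ΣR = 314 × 0.05457 = 17.13 K
Heat flows outward, so T_out = T_in − ΔT = 23.4 − 17.13 = 6.27 °C

T_out = 6.27 °C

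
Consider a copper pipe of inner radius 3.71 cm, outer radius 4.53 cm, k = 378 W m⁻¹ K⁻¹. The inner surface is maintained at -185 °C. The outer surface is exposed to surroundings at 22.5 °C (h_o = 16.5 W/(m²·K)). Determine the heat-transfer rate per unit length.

Series thermal resistances, inner to outer:
  R'_copper = ln(0.0453/0.0371)/(2πk) = 0.1997/(2π·378) = 8.408×10^-5 m·K/W
  R'_conv,out = 1/(2πr h) = 1/(2π·0.0453·16.5) = 0.2129 m·K/W
ΣR = 8.408×10^-5 + 0.2129 = 0.2130 m·K/W
Q' = ΔT/ΣR = (-185 °C − 22.5 °C)/0.2130 = -974 W/m
(Negative Q' ⇒ heat flows inward; heat gain = 974 W/m.)

Q' = 974 W/m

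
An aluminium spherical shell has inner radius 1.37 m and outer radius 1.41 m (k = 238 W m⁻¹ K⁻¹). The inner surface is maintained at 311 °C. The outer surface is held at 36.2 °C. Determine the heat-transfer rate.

Q = 4πk·ΔT/(1/r₁ − 1/r₂) = 4π × 238 × 274.8 / (1/1.37 − 1/1.41) = 3.97×10^7 W

Q = 3.97×10^7 W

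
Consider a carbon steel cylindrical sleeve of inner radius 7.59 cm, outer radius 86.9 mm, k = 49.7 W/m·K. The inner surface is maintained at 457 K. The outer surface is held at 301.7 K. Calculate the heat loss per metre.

Q' = 358 kW/m

Q' = 2πk·ΔT/ln(r₂/r₁) = 2π × 49.7 × 155.3 / ln(0.0869/0.0759) = 3.58×10^5 W/m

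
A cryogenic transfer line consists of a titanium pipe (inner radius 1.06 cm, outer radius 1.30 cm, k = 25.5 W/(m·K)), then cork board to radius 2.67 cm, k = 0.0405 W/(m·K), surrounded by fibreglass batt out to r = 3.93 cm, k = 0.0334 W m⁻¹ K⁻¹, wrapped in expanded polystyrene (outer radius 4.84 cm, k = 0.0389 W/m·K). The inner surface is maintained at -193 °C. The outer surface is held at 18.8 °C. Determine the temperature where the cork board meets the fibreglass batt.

T = -84.5 °C

Series thermal resistances, inner to outer:
  R'_titanium = ln(0.0130/0.0106)/(2πk) = 0.2041/(2π·25.5) = 0.001274 m·K/W
  R'_cork board = ln(0.0267/0.0130)/(2πk) = 0.7197/(2π·0.0405) = 2.828 m·K/W
  R'_fibreglass batt = ln(0.0393/0.0267)/(2πk) = 0.3866/(2π·0.0334) = 1.842 m·K/W
  R'_expanded polystyrene = ln(0.0484/0.0393)/(2πk) = 0.2083/(2π·0.0389) = 0.8521 m·K/W
ΣR = 0.001274 + 2.828 + 1.842 + 0.8521 = 5.523 m·K/W
Q' = ΔT/ΣR = (-193 °C − 18.8 °C)/5.523 = -38.35 W/m
From the inner boundary to the cork board/fibreglass batt interface, ΣR_partial = 2.829 m·K/W.
T_interface = T_in − Q'·ΣR_partial = -193 °C − (-38.35)(2.829) = -84.5 °C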